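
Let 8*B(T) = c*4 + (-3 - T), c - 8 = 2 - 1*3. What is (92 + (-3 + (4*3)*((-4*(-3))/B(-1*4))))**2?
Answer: 13935289/841 ≈ 16570.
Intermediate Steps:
c = 7 (c = 8 + (2 - 1*3) = 8 + (2 - 3) = 8 - 1 = 7)
B(T) = 25/8 - T/8 (B(T) = (7*4 + (-3 - T))/8 = (28 + (-3 - T))/8 = (25 - T)/8 = 25/8 - T/8)
(92 + (-3 + (4*3)*((-4*(-3))/B(-1*4))))**2 = (92 + (-3 + (4*3)*((-4*(-3))/(25/8 - (-1)*4/8))))**2 = (92 + (-3 + 12*(12/(25/8 - 1/8*(-4)))))**2 = (92 + (-3 + 12*(12/(25/8 + 1/2))))**2 = (92 + (-3 + 12*(12/(29/8))))**2 = (92 + (-3 + 12*(12*(8/29))))**2 = (92 + (-3 + 12*(96/29)))**2 = (92 + (-3 + 1152/29))**2 = (92 + 1065/29)**2 = (3733/29)**2 = 13935289/841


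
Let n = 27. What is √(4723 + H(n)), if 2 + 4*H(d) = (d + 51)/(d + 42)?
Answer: 4*√156147/23 ≈ 68.723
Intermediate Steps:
H(d) = -½ + (51 + d)/(4*(42 + d)) (H(d) = -½ + ((d + 51)/(d + 42))/4 = -½ + ((51 + d)/(42 + d))/4 = -½ + (51 + d)/(4*(42 + d)))
√(4723 + H(n)) = √(4723 + (-33 - 1*27)/(4*(42 + 27))) = √(4723 + (¼)*(-33 - 27)/69) = √(4723 + (¼)*(1/69)*(-60)) = √(4723 - 5/23) = √(108624/23) = 4*√156147/23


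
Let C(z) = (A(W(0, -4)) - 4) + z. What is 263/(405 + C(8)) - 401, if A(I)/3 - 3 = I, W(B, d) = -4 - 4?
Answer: -157731/394 ≈ -400.33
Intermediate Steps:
W(B, d) = -8
A(I) = 9 + 3*I
C(z) = -19 + z (C(z) = ((9 + 3*(-8)) - 4) + z = ((9 - 24) - 4) + z = (-15 - 4) + z = -19 + z)
263/(405 + C(8)) - 401 = 263/(405 + (-19 + 8)) - 401 = 263/(405 - 11) - 401 = 263/394 - 401 = -157731/394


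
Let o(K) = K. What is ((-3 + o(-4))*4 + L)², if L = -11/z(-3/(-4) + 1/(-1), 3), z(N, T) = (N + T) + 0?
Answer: 1024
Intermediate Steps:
z(N, T) = N + T
L = -4 (L = -11/((-3/(-4) + 1/(-1)) + 3) = -11/((-3*(-¼) + 1*(-1)) + 3) = -11/((¾ - 1) + 3) = -11/(-¼ + 3) = -11/11/4 = -11*4/11 = -4)
((-3 + o(-4))*4 + L)² = ((-3 - 4)*4 - 4)² = (-7*4 - 4)² = (-28 - 4)² = (-32)² = 1024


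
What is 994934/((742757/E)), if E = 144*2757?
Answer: 394996757472/742757 ≈ 5.3180e+5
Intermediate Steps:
E = 397008
994934/((742757/E)) = 994934/((742757/397008)) = 994934/((742757*(1/397008))) = 994934/(742757/397008) = 994934*(397008/742757) = 394996757472/742757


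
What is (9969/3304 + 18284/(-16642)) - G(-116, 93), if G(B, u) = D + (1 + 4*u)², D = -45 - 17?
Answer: -3823258432247/27492584 ≈ -1.3907e+5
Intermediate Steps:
D = -62
G(B, u) = -62 + (1 + 4*u)²
(9969/3304 + 18284/(-16642)) - G(-116, 93) = (9969/3304 + 18284/(-16642)) - (-62 + (1 + 4*93)²) = (9969*(1/3304) + 18284*(-1/16642)) - (-62 + (1 + 372)²) = (9969/3304 - 9142/8321) - (-62 + 373²) = 52746881/27492584 - (-62 + 139129) = 52746881/27492584 - 1*139067 = 52746881/27492584 - 139067 = -3823258432247/27492584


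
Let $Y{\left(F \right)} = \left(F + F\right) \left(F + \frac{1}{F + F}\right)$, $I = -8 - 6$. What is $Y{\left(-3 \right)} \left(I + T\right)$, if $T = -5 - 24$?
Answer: $-817$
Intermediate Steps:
$I = -14$
$T = -29$
$Y{\left(F \right)} = 2 F \left(F + \frac{1}{2 F}\right)$
$Y{\left(-3 \right)} \left(I + T\right) = \left(1 + 2 \left(-3\right)^{2}\right) \left(-14 - 29\right) = \left(1 + 2 \cdot 9\right) \left(-43\right) = \left(1 + 18\right) \left(-43\right) = 19 \left(-43\right) = -817$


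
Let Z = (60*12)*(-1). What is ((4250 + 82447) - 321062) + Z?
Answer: -235085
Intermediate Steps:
Z = -720 (Z = 720*(-1) = -720)
((4250 + 82447) - 321062) + Z = ((4250 + 82447) - 321062) - 720 = (86697 - 321062) - 720 = -234365 - 720 = -235085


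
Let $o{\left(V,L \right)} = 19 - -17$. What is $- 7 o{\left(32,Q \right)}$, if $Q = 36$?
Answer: $-252$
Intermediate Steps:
$o{\left(V,L \right)} = 36$ ($o{\left(V,L \right)} = 19 + 17 = 36$)
$- 7 o{\left(32,Q \right)} = \left(-7\right) 36 = -252$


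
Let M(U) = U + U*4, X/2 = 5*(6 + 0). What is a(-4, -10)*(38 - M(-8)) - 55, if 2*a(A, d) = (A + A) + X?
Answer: 1973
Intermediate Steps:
X = 60 (X = 2*(5*(6 + 0)) = 2*(5*6) = 2*30 = 60)
M(U) = 5*U (M(U) = U + 4*U = 5*U)
a(A, d) = 30 + A (a(A, d) = ((A + A) + 60)/2 = (2*A + 60)/2 = (60 + 2*A)/2 = 30 + A)
a(-4, -10)*(38 - M(-8)) - 55 = (30 - 4)*(38 - 5*(-8)) - 55 = 26*(38 - 1*(-40)) - 55 = 26*(38 + 40) - 55 = 26*78 - 55 = 2028 - 55 = 1973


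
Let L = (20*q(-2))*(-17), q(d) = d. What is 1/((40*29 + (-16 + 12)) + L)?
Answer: 1/1836 ≈ 0.00054466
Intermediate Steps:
L = 680 (L = (20*(-2))*(-17) = -40*(-17) = 680)
1/((40*29 + (-16 + 12)) + L) = 1/((40*29 + (-16 + 12)) + 680) = 1/((1160 - 4) + 680) = 1/(1156 + 680) = 1/1836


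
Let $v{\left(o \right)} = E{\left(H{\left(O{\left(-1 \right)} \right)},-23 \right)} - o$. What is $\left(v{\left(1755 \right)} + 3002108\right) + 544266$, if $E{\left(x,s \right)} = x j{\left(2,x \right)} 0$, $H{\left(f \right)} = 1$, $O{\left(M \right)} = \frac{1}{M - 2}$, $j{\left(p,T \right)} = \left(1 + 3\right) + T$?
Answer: $3544619$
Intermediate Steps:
$j{\left(p,T \right)} = 4 + T$
$O{\left(M \right)} = \frac{1}{-2 + M}$
$E{\left(x,s \right)} = 0$ ($E{\left(x,s \right)} = x \left(4 + x\right) 0 = 0$)
$v{\left(o \right)} = - o$ ($v{\left(o \right)} = 0 - o = - o$)
$\left(v{\left(1755 \right)} + 3002108\right) + 544266 = \left(\left(-1\right) 1755 + 3002108\right) + 544266 = \left(-1755 + 3002108\right) + 544266 = 3000353 + 544266 = 3544619$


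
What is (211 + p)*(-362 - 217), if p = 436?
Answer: -374613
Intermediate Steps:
(211 + p)*(-362 - 217) = (211 + 436)*(-362 - 217) = 647*(-579) = -374613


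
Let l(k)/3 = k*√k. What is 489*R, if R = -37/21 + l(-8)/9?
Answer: -6031/7 - 2608*I*√2 ≈ -861.57 - 3688.3*I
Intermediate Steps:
l(k) = 3*k^(3/2) (l(k) = 3*(k*√k) = 3*k^(3/2))
R = -37/21 - 16*I*√2/3 (R = -37/21 + (3*(-8)^(3/2))/9 = -37*1/21 + (3*(-16*I*√2))*(⅑) = -37/21 - 48*I*√2*(⅑) = -37/21 - 16*I*√2/3 ≈ -1.7619 - 7.5425*I)
489*R = 489*(-37/21 - 16*I*√2/3) = -6031/7 - 2608*I*√2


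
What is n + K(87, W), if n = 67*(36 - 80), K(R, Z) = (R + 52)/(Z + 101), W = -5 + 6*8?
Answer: -424373/144 ≈ -2947.0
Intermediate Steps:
W = 43 (W = -5 + 48 = 43)
K(R, Z) = (52 + R)/(101 + Z)
n = -2948 (n = 67*(-44) = -2948)
n + K(87, W) = -2948 + (52 + 87)/(101 + 43) = -2948 + 139/144 = -424373/144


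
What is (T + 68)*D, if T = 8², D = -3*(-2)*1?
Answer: 792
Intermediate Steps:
D = 6 (D = 6*1 = 6)
T = 64
(T + 68)*D = (64 + 68)*6 = 132*6 = 792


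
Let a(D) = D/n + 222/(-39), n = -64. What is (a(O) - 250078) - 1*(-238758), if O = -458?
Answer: -4708511/416 ≈ -11319.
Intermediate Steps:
a(D) = -74/13 - D/64 (a(D) = D/(-64) + 222/(-39) = D*(-1/64) + 222*(-1/39) = -D/64 - 74/13 = -74/13 - D/64)
(a(O) - 250078) - 1*(-238758) = ((-74/13 - 1/64*(-458)) - 250078) - 1*(-238758) = ((-74/13 + 229/32) - 250078) + 238758 = (609/416 - 250078) + 238758 = -104031839/416 + 238758 = -4708511/416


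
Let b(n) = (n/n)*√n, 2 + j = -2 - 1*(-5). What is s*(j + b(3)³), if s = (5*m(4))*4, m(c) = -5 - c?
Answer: -180 - 540*√3 ≈ -1115.3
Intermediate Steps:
j = 1 (j = -2 + (-2 - 1*(-5)) = -2 + (-2 + 5) = -2 + 3 = 1)
b(n) = √n (b(n) = 1*√n = √n)
s = -180 (s = (5*(-5 - 1*4))*4 = (5*(-5 - 4))*4 = (5*(-9))*4 = -45*4 = -180)
s*(j + b(3)³) = -180*(1 + (√3)³) = -180*(1 + 3*√3) = -180 - 540*√3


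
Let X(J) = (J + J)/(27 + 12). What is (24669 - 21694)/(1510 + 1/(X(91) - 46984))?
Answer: 419290550/212816377 ≈ 1.9702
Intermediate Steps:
X(J) = 2*J/39 (X(J) = (2*J)/39 = (2*J)*(1/39) = 2*J/39)
(24669 - 21694)/(1510 + 1/(X(91) - 46984)) = (24669 - 21694)/(1510 + 1/((2/39)*91 - 46984)) = 2975/(1510 + 1/(14/3 - 46984)) = 2975/(1510 + 1/(-140938/3)) = 2975/(1510 - 3/140938) = 2975/(212816377/140938) = 2975*(140938/212816377) = 419290550/212816377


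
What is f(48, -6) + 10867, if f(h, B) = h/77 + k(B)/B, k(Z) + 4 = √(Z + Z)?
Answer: 2510575/231 - I*√3/3 ≈ 10868.0 - 0.57735*I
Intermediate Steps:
k(Z) = -4 + √2*√Z (k(Z) = -4 + √(Z + Z) = -4 + √(2*Z) = -4 + √2*√Z)
f(h, B) = h/77 + (-4 + √2*√B)/B
f(48, -6) + 10867 = (-4/(-6) + (1/77)*48 + √2/√(-6)) + 10867 = (-4*(-⅙) + 48/77 + √2*(-I*√6/6)) + 10867 = (⅔ + 48/77 - I*√3/3) + 10867 = (298/231 - I*√3/3) + 10867 = 2510575/231 - I*√3/3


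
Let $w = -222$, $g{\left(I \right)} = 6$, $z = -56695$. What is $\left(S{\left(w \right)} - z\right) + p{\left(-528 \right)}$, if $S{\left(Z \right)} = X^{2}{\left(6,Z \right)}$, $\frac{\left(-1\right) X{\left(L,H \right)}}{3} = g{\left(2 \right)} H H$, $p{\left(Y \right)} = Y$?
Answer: $786967756711$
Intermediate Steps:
$X{\left(L,H \right)} = - 18 H^{2}$ ($X{\left(L,H \right)} = - 3 \cdot 6 H H = - 3 \cdot 6 H^{2} = - 18 H^{2}$)
$S{\left(Z \right)} = 324 Z^{4}$ ($S{\left(Z \right)} = \left(- 18 Z^{2}\right)^{2} = 324 Z^{4}$)
$\left(S{\left(w \right)} - z\right) + p{\left(-528 \right)} = \left(324 \left(-222\right)^{4} - -56695\right) - 528 = \left(324 \cdot 2428912656 + 56695\right) - 528 = \left(786967700544 + 56695\right) - 528 = 786967757239 - 528 = 786967756711$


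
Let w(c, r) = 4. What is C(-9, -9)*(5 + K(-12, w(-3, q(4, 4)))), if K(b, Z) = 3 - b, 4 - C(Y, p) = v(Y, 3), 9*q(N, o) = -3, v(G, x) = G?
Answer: 260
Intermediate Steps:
q(N, o) = -⅓ (q(N, o) = (⅑)*(-3) = -⅓)
C(Y, p) = 4 - Y
C(-9, -9)*(5 + K(-12, w(-3, q(4, 4)))) = (4 - 1*(-9))*(5 + (3 - 1*(-12))) = (4 + 9)*(5 + (3 + 12)) = 13*(5 + 15) = 13*20 = 260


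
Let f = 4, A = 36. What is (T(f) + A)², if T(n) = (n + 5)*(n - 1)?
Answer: 3969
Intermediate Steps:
T(n) = (-1 + n)*(5 + n) (T(n) = (5 + n)*(-1 + n) = (-1 + n)*(5 + n))
(T(f) + A)² = ((-5 + 4² + 4*4) + 36)² = ((-5 + 16 + 16) + 36)² = (27 + 36)² = 63² = 3969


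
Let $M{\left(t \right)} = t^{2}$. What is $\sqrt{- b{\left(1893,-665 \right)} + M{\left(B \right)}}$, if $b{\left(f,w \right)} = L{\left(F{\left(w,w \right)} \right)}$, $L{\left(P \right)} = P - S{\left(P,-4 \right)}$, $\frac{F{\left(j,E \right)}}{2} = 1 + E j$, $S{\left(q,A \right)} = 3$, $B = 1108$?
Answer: $3 \sqrt{38135} \approx 585.85$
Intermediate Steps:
$F{\left(j,E \right)} = 2 + 2 E j$ ($F{\left(j,E \right)} = 2 \left(1 + E j\right) = 2 + 2 E j$)
$L{\left(P \right)} = -3 + P$ ($L{\left(P \right)} = P - 3 = -3 + P$)
$b{\left(f,w \right)} = -1 + 2 w^{2}$ ($b{\left(f,w \right)} = -3 + \left(2 + 2 w w\right) = -3 + \left(2 + 2 w^{2}\right) = -1 + 2 w^{2}$)
$\sqrt{- b{\left(1893,-665 \right)} + M{\left(B \right)}} = \sqrt{- (-1 + 2 \left(-665\right)^{2}) + 1108^{2}} = \sqrt{- (-1 + 2 \cdot 442225) + 1227664} = \sqrt{- (-1 + 884450) + 1227664} = \sqrt{\left(-1\right) 884449 + 1227664} = \sqrt{-884449 + 1227664} = \sqrt{343215} = 3 \sqrt{38135}$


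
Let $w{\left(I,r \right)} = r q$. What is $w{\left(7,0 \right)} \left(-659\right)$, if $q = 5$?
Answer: $0$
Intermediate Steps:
$w{\left(I,r \right)} = 5 r$ ($w{\left(I,r \right)} = r 5 = 5 r$)
$w{\left(7,0 \right)} \left(-659\right) = 5 \cdot 0 \left(-659\right) = 0 \left(-659\right) = 0$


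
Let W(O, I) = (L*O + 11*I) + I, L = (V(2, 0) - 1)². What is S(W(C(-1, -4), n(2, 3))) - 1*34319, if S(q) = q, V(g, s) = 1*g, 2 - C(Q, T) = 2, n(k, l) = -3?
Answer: -34355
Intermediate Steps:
C(Q, T) = 0 (C(Q, T) = 2 - 1*2 = 2 - 2 = 0)
V(g, s) = g
L = 1 (L = (2 - 1)² = 1² = 1)
W(O, I) = O + 12*I (W(O, I) = (1*O + 11*I) + I = (O + 11*I) + I = O + 12*I)
S(W(C(-1, -4), n(2, 3))) - 1*34319 = (0 + 12*(-3)) - 1*34319 = (0 - 36) - 34319 = -36 - 34319 = -34355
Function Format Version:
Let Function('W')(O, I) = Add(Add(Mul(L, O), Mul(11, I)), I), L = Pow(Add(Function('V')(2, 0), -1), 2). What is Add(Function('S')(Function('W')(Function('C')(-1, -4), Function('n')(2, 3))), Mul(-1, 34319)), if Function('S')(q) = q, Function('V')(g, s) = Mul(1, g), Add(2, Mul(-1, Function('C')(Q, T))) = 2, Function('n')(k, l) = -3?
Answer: -34355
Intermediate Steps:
Function('C')(Q, T) = 0 (Function('C')(Q, T) = Add(2, Mul(-1, 2)) = Add(2, -2) = 0)
Function('V')(g, s) = g
L = 1 (L = Pow(Add(2, -1), 2) = Pow(1, 2) = 1)
Function('W')(O, I) = Add(O, Mul(12, I)) (Function('W')(O, I) = Add(Add(Mul(1, O), Mul(11, I)), I) = Add(Add(O, Mul(11, I)), I) = Add(O, Mul(12, I)))
Add(Function('S')(Function('W')(Function('C')(-1, -4), Function('n')(2, 3))), Mul(-1, 34319)) = Add(Add(0, Mul(12, -3)), Mul(-1, 34319)) = Add(Add(0, -36), -34319) = Add(-36, -34319) = -34355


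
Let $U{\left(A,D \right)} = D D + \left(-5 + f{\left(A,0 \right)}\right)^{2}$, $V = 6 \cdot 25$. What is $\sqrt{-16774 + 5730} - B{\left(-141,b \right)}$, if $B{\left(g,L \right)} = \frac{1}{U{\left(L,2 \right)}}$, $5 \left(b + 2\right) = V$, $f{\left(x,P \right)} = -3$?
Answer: $- \frac{1}{68} + 2 i \sqrt{2761} \approx -0.014706 + 105.09 i$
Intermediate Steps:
$V = 150$
$U{\left(A,D \right)} = 64 + D^{2}$ ($U{\left(A,D \right)} = D D + \left(-5 - 3\right)^{2} = D^{2} + \left(-8\right)^{2} = D^{2} + 64 = 64 + D^{2}$)
$b = 28$ ($b = -2 + \frac{1}{5} \cdot 150 = -2 + 30 = 28$)
$B{\left(g,L \right)} = \frac{1}{68}$ ($B{\left(g,L \right)} = \frac{1}{64 + 2^{2}} = \frac{1}{64 + 4} = \frac{1}{68}$)
$\sqrt{-16774 + 5730} - B{\left(-141,b \right)} = \sqrt{-16774 + 5730} - \frac{1}{68} = \sqrt{-11044} - \frac{1}{68} = 2 i \sqrt{2761} - \frac{1}{68} = - \frac{1}{68} + 2 i \sqrt{2761}$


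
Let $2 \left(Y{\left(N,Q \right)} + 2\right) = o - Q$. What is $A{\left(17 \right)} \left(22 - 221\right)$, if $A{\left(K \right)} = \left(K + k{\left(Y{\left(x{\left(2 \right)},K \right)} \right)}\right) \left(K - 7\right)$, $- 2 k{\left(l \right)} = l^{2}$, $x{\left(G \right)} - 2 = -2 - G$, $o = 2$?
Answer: $\frac{223875}{4} \approx 55969.0$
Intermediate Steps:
$x{\left(G \right)} = - G$ ($x{\left(G \right)} = 2 - \left(2 + G\right) = - G$)
$Y{\left(N,Q \right)} = -1 - \frac{Q}{2}$ ($Y{\left(N,Q \right)} = -2 + \frac{2 - Q}{2} = -2 - \left(-1 + \frac{Q}{2}\right) = -1 - \frac{Q}{2}$)
$k{\left(l \right)} = - \frac{l^{2}}{2}$
$A{\left(K \right)} = \left(-7 + K\right) \left(K - \frac{\left(-1 - \frac{K}{2}\right)^{2}}{2}\right)$ ($A{\left(K \right)} = \left(K - \frac{\left(-1 - \frac{K}{2}\right)^{2}}{2}\right) \left(K - 7\right) = \left(K - \frac{\left(-1 - \frac{K}{2}\right)^{2}}{2}\right) \left(-7 + K\right) = \left(-7 + K\right) \left(K - \frac{\left(-1 - \frac{K}{2}\right)^{2}}{2}\right)$)
$A{\left(17 \right)} \left(22 - 221\right) = \left(\frac{7}{2} - 68 - \frac{17^{3}}{8} + \frac{11 \cdot 17^{2}}{8}\right) \left(22 - 221\right) = \left(\frac{7}{2} - 68 - \frac{4913}{8} + \frac{11}{8} \cdot 289\right) \left(-199\right) = \left(\frac{7}{2} - 68 - \frac{4913}{8} + \frac{3179}{8}\right) \left(-199\right) = \left(- \frac{1125}{4}\right) \left(-199\right) = \frac{223875}{4}$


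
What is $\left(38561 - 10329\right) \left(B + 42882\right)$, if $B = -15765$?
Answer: $765567144$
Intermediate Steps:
$\left(38561 - 10329\right) \left(B + 42882\right) = \left(38561 - 10329\right) \left(-15765 + 42882\right) = 28232 \cdot 27117 = 765567144$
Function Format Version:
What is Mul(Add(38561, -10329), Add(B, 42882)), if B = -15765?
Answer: 765567144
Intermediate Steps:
Mul(Add(38561, -10329), Add(B, 42882)) = Mul(Add(38561, -10329), Add(-15765, 42882)) = Mul(28232, 27117) = 765567144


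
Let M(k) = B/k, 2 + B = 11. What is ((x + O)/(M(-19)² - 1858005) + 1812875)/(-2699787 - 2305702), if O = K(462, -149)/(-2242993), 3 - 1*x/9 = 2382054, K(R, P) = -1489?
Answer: -1363711725013910404039/3765290267220871666374 ≈ -0.36218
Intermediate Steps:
B = 9 (B = -2 + 11 = 9)
x = -21438459 (x = 27 - 9*2382054 = 27 - 21438486 = -21438459)
O = 1489/2242993 (O = -1489/(-2242993) = -1489*(-1/2242993) = 1489/2242993 ≈ 0.00066384)
M(k) = 9/k
((x + O)/(M(-19)² - 1858005) + 1812875)/(-2699787 - 2305702) = ((-21438459 + 1489/2242993)/((9/(-19))² - 1858005) + 1812875)/(-2699787 - 2305702) = (-48086313466298/(2242993*((9*(-1/19))² - 1858005)) + 1812875)/(-5005489) = (-48086313466298/(2242993*((-9/19)² - 1858005)) + 1812875)*(-1/5005489) = (-48086313466298/(2242993*(81/361 - 1858005)) + 1812875)*(-1/5005489) = (-48086313466298/(2242993*(-670739724/361)) + 1812875)*(-1/5005489) = (-48086313466298/2242993*(-361/670739724) + 1812875)*(-1/5005489) = (8679579580666789/752232252876966 + 1812875)*(-1/5005489) = (1363711725013910404039/752232252876966)*(-1/5005489) = -1363711725013910404039/3765290267220871666374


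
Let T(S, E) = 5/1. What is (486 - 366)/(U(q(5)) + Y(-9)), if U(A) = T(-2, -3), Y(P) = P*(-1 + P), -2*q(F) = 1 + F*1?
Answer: 24/19 ≈ 1.2632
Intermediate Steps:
q(F) = -½ - F/2 (q(F) = -(1 + F*1)/2 = -(1 + F)/2 = -½ - F/2)
T(S, E) = 5 (T(S, E) = 5*1 = 5)
U(A) = 5
(486 - 366)/(U(q(5)) + Y(-9)) = (486 - 366)/(5 - 9*(-1 - 9)) = 120/(5 - 9*(-10)) = 120/(5 + 90) = 120/95 = 120*(1/95) = 24/19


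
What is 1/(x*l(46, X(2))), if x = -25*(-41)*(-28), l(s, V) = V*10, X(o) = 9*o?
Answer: -1/5166000 ≈ -1.9357e-7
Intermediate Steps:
l(s, V) = 10*V
x = -28700 (x = 1025*(-28) = -28700)
1/(x*l(46, X(2))) = 1/((-28700)*((10*(9*2)))) = -1/(28700*(10*18)) = -1/28700/180 = -1/28700*1/180 = -1/5166000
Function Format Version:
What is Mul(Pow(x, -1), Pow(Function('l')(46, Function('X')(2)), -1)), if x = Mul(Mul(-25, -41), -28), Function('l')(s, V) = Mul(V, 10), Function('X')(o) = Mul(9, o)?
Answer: Rational(-1, 5166000) ≈ -1.9357e-7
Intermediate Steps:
Function('l')(s, V) = Mul(10, V)
x = -28700 (x = Mul(1025, -28) = -28700)
Mul(Pow(x, -1), Pow(Function('l')(46, Function('X')(2)), -1)) = Mul(Pow(-28700, -1), Pow(Mul(10, Mul(9, 2)), -1)) = Mul(Rational(-1, 28700), Pow(Mul(10, 18), -1)) = Mul(Rational(-1, 28700), Pow(180, -1)) = Mul(Rational(-1, 28700), Rational(1, 180)) = Rational(-1, 5166000)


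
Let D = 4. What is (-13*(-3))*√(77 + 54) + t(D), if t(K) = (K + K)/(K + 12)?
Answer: ½ + 39*√131 ≈ 446.88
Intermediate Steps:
t(K) = 2*K/(12 + K) (t(K) = (2*K)/(12 + K) = 2*K/(12 + K))
(-13*(-3))*√(77 + 54) + t(D) = (-13*(-3))*√(77 + 54) + 2*4/(12 + 4) = 39*√131 + 2*4/16 = 39*√131 + 2*4*(1/16) = 39*√131 + ½ = ½ + 39*√131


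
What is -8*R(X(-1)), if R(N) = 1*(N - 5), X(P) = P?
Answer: 48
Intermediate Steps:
R(N) = -5 + N (R(N) = 1*(-5 + N) = -5 + N)
-8*R(X(-1)) = -8*(-5 - 1) = -8*(-6) = 48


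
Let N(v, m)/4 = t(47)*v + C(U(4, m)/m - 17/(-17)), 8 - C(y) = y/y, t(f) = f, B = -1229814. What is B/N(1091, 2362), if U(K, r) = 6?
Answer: -614907/102568 ≈ -5.9951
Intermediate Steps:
C(y) = 7 (C(y) = 8 - y/y = 8 - 1*1 = 8 - 1 = 7)
N(v, m) = 28 + 188*v (N(v, m) = 4*(47*v + 7) = 4*(7 + 47*v) = 28 + 188*v)
B/N(1091, 2362) = -1229814/(28 + 188*1091) = -1229814/(28 + 205108) = -1229814/205136 = -1229814*1/205136 = -614907/102568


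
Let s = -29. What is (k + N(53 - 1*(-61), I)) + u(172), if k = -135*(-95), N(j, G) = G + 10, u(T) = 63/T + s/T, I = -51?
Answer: 1099441/86 ≈ 12784.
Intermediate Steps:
u(T) = 34/T (u(T) = 63/T - 29/T = 34/T)
N(j, G) = 10 + G
k = 12825
(k + N(53 - 1*(-61), I)) + u(172) = (12825 + (10 - 51)) + 34/172 = (12825 - 41) + 34*(1/172) = 12784 + 17/86 = 1099441/86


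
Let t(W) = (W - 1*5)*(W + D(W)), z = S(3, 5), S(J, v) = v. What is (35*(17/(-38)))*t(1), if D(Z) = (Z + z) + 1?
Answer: 9520/19 ≈ 501.05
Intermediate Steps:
z = 5
D(Z) = 6 + Z (D(Z) = (Z + 5) + 1 = (5 + Z) + 1 = 6 + Z)
t(W) = (-5 + W)*(6 + 2*W) (t(W) = (W - 1*5)*(W + (6 + W)) = (W - 5)*(6 + 2*W) = (-5 + W)*(6 + 2*W))
(35*(17/(-38)))*t(1) = (35*(17/(-38)))*(-30 - 4*1 + 2*1²) = (35*(17*(-1/38)))*(-30 - 4 + 2*1) = (35*(-17/38))*(-30 - 4 + 2) = -595/38*(-32) = 9520/19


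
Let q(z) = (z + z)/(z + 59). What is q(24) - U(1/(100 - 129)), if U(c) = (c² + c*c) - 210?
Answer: 14698832/69803 ≈ 210.58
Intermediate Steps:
q(z) = 2*z/(59 + z) (q(z) = (2*z)/(59 + z) = 2*z/(59 + z))
U(c) = -210 + 2*c² (U(c) = (c² + c²) - 210 = 2*c² - 210 = -210 + 2*c²)
q(24) - U(1/(100 - 129)) = 2*24/(59 + 24) - (-210 + 2*(1/(100 - 129))²) = 2*24/83 - (-210 + 2*(1/(-29))²) = 2*24*(1/83) - (-210 + 2*(-1/29)²) = 48/83 - (-210 + 2*(1/841)) = 48/83 - (-210 + 2/841) = 48/83 - 1*(-176608/841) = 48/83 + 176608/841 = 14698832/69803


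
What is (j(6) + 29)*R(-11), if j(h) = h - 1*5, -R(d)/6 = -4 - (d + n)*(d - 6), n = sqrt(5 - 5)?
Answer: 34380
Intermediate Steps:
n = 0 (n = sqrt(0) = 0)
R(d) = 24 + 6*d*(-6 + d) (R(d) = -6*(-4 - (d + 0)*(d - 6)) = -6*(-4 - d*(-6 + d)) = 24 + 6*d*(-6 + d))
j(h) = -5 + h (j(h) = h - 5 = -5 + h)
(j(6) + 29)*R(-11) = ((-5 + 6) + 29)*(24 - 36*(-11) + 6*(-11)**2) = (1 + 29)*(24 + 396 + 6*121) = 30*(24 + 396 + 726) = 30*1146 = 34380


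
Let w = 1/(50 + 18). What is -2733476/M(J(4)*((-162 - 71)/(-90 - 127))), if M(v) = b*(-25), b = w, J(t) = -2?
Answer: 185876368/25 ≈ 7.4351e+6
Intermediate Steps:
w = 1/68 ≈ 0.014706
b = 1/68 ≈ 0.014706
M(v) = -25/68 (M(v) = (1/68)*(-25) = -25/68)
-2733476/M(J(4)*((-162 - 71)/(-90 - 127))) = -2733476/(-25/68) = -2733476*(-68/25) = 185876368/25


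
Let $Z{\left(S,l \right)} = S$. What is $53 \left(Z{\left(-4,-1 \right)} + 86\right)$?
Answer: $4346$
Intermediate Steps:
$53 \left(Z{\left(-4,-1 \right)} + 86\right) = 53 \left(-4 + 86\right) = 53 \cdot 82 = 4346$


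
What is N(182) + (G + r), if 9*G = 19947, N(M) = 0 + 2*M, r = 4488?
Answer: 21205/3 ≈ 7068.3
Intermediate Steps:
N(M) = 2*M
G = 6649/3 (G = (1/9)*19947 = 6649/3 ≈ 2216.3)
N(182) + (G + r) = 2*182 + (6649/3 + 4488) = 364 + 20113/3 = 21205/3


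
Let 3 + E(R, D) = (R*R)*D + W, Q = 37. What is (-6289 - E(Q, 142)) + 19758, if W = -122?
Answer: -180804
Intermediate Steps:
E(R, D) = -125 + D*R**2 (E(R, D) = -3 + ((R*R)*D - 122) = -3 + (R**2*D - 122) = -3 + (D*R**2 - 122) = -3 + (-122 + D*R**2) = -125 + D*R**2)
(-6289 - E(Q, 142)) + 19758 = (-6289 - (-125 + 142*37**2)) + 19758 = (-6289 - (-125 + 142*1369)) + 19758 = (-6289 - (-125 + 194398)) + 19758 = (-6289 - 1*194273) + 19758 = (-6289 - 194273) + 19758 = -200562 + 19758 = -180804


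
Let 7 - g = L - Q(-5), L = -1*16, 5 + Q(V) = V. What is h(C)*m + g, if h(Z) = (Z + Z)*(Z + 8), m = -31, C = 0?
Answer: 13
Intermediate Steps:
Q(V) = -5 + V
L = -16
h(Z) = 2*Z*(8 + Z) (h(Z) = (2*Z)*(8 + Z) = 2*Z*(8 + Z))
g = 13 (g = 7 - (-16 - (-5 - 5)) = 7 - (-16 - 1*(-10)) = 7 - (-16 + 10) = 7 - 1*(-6) = 7 + 6 = 13)
h(C)*m + g = (2*0*(8 + 0))*(-31) + 13 = (2*0*8)*(-31) + 13 = 0*(-31) + 13 = 0 + 13 = 13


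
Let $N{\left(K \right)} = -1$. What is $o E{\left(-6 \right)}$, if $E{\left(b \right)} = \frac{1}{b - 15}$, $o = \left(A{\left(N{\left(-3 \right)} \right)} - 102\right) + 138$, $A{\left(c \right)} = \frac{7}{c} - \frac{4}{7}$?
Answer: $- \frac{199}{147} \approx -1.3537$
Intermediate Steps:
$A{\left(c \right)} = - \frac{4}{7} + \frac{7}{c}$ ($A{\left(c \right)} = \frac{7}{c} - \frac{4}{7} = - \frac{4}{7} + \frac{7}{c}$)
$o = \frac{199}{7}$ ($o = \left(\left(- \frac{4}{7} + \frac{7}{-1}\right) - 102\right) + 138 = \left(\left(- \frac{4}{7} + 7 \left(-1\right)\right) - 102\right) + 138 = \left(\left(- \frac{4}{7} - 7\right) - 102\right) + 138 = \left(- \frac{53}{7} - 102\right) + 138 = - \frac{767}{7} + 138 = \frac{199}{7} \approx 28.429$)
$E{\left(b \right)} = \frac{1}{-15 + b}$
$o E{\left(-6 \right)} = \frac{199}{7 \left(-15 - 6\right)} = \frac{199}{7 \left(-21\right)} = \frac{199}{7} \left(- \frac{1}{21}\right) = - \frac{199}{147}$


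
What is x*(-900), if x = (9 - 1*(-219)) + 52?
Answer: -252000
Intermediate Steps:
x = 280 (x = (9 + 219) + 52 = 228 + 52 = 280)
x*(-900) = 280*(-900) = -252000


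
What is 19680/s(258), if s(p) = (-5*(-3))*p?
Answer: 656/129 ≈ 5.0853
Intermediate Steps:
s(p) = 15*p
19680/s(258) = 19680/((15*258)) = 19680/3870 = 19680*(1/3870) = 656/129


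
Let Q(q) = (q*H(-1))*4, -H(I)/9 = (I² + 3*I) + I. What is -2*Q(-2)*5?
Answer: 2160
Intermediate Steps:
H(I) = -36*I - 9*I² (H(I) = -9*((I² + 3*I) + I) = -9*(I² + 4*I) = -36*I - 9*I²)
Q(q) = 108*q (Q(q) = (q*(-9*(-1)*(4 - 1)))*4 = (q*(-9*(-1)*3))*4 = (q*27)*4 = (27*q)*4 = 108*q)
-2*Q(-2)*5 = -216*(-2)*5 = -2*(-216)*5 = 432*5 = 2160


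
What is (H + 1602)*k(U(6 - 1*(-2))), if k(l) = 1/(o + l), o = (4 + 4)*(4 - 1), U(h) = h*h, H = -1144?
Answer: 229/44 ≈ 5.2045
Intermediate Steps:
U(h) = h**2
o = 24 (o = 8*3 = 24)
k(l) = 1/(24 + l)
(H + 1602)*k(U(6 - 1*(-2))) = (-1144 + 1602)/(24 + (6 - 1*(-2))**2) = 458/(24 + (6 + 2)**2) = 458/(24 + 8**2) = 458/(24 + 64) = 458/88 = 458*(1/88) = 229/44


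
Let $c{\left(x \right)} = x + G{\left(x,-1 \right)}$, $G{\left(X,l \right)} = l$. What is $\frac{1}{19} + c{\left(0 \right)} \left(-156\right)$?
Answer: $\frac{2965}{19} \approx 156.05$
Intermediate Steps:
$c{\left(x \right)} = -1 + x$ ($c{\left(x \right)} = x - 1 = -1 + x$)
$\frac{1}{19} + c{\left(0 \right)} \left(-156\right) = \frac{1}{19} + \left(-1 + 0\right) \left(-156\right) = \frac{1}{19} - -156 = \frac{1}{19} + 156 = \frac{2965}{19}$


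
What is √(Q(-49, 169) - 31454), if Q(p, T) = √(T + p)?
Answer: √(-31454 + 2*√30) ≈ 177.32*I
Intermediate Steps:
√(Q(-49, 169) - 31454) = √(√(169 - 49) - 31454) = √(√120 - 31454) = √(2*√30 - 31454) = √(-31454 + 2*√30)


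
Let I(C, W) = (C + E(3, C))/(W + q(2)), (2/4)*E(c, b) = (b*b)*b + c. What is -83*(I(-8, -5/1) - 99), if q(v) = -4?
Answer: -1245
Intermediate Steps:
E(c, b) = 2*c + 2*b³ (E(c, b) = 2*((b*b)*b + c) = 2*(b²*b + c) = 2*(b³ + c) = 2*(c + b³) = 2*c + 2*b³)
I(C, W) = (6 + C + 2*C³)/(-4 + W) (I(C, W) = (C + (2*3 + 2*C³))/(W - 4) = (C + (6 + 2*C³))/(-4 + W) = (6 + C + 2*C³)/(-4 + W))
-83*(I(-8, -5/1) - 99) = -83*((6 - 8 + 2*(-8)³)/(-4 - 5/1) - 99) = -83*((6 - 8 + 2*(-512))/(-4 - 5*1) - 99) = -83*((6 - 8 - 1024)/(-4 - 5) - 99) = -83*(-1026/(-9) - 99) = -83*(-⅑*(-1026) - 99) = -83*(114 - 99) = -83*15 = -1245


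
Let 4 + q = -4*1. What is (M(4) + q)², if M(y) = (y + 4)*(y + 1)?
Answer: 1024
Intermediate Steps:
M(y) = (1 + y)*(4 + y) (M(y) = (4 + y)*(1 + y) = (1 + y)*(4 + y))
q = -8 (q = -4 - 4*1 = -4 - 4 = -8)
(M(4) + q)² = ((4 + 4² + 5*4) - 8)² = ((4 + 16 + 20) - 8)² = (40 - 8)² = 32² = 1024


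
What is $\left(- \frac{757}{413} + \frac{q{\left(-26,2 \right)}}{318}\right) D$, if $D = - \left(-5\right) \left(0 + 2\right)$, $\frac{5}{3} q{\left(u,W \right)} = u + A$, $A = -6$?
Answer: $- \frac{414426}{21889} \approx -18.933$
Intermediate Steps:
$q{\left(u,W \right)} = - \frac{18}{5} + \frac{3 u}{5}$ ($q{\left(u,W \right)} = \frac{3 \left(u - 6\right)}{5} = \frac{3 \left(-6 + u\right)}{5} = - \frac{18}{5} + \frac{3 u}{5}$)
$D = 10$ ($D = - \left(-5\right) 2 = \left(-1\right) \left(-10\right) = 10$)
$\left(- \frac{757}{413} + \frac{q{\left(-26,2 \right)}}{318}\right) D = \left(- \frac{757}{413} + \frac{- \frac{18}{5} + \frac{3}{5} \left(-26\right)}{318}\right) 10 = \left(\left(-757\right) \frac{1}{413} + \left(- \frac{18}{5} - \frac{78}{5}\right) \frac{1}{318}\right) 10 = \left(- \frac{757}{413} - \frac{16}{265}\right) 10 = \left(- \frac{207213}{109445}\right) 10 = - \frac{414426}{21889}$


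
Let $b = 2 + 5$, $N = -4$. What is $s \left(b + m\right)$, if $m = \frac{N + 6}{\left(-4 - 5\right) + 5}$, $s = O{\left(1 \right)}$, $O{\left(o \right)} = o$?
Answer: $\frac{13}{2} \approx 6.5$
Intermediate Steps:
$b = 7$
$s = 1$
$m = - \frac{1}{2}$ ($m = \frac{-4 + 6}{\left(-4 - 5\right) + 5} = \frac{2}{-9 + 5} = \frac{2}{-4} = 2 \left(- \frac{1}{4}\right) = - \frac{1}{2} \approx -0.5$)
$s \left(b + m\right) = 1 \left(7 - \frac{1}{2}\right) = 1 \cdot \frac{13}{2} = \frac{13}{2}$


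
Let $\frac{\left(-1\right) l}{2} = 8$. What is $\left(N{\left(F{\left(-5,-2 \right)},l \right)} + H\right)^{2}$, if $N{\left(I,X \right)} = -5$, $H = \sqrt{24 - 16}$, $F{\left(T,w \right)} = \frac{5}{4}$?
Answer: $33 - 20 \sqrt{2} \approx 4.7157$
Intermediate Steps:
$l = -16$ ($l = \left(-2\right) 8 = -16$)
$F{\left(T,w \right)} = \frac{5}{4}$ ($F{\left(T,w \right)} = 5 \cdot \frac{1}{4} = \frac{5}{4}$)
$H = 2 \sqrt{2}$ ($H = \sqrt{8} = 2 \sqrt{2} \approx 2.8284$)
$\left(N{\left(F{\left(-5,-2 \right)},l \right)} + H\right)^{2} = \left(-5 + 2 \sqrt{2}\right)^{2}$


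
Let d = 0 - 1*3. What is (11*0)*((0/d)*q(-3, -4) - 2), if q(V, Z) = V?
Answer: 0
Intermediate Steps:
d = -3 (d = 0 - 3 = -3)
(11*0)*((0/d)*q(-3, -4) - 2) = (11*0)*((0/(-3))*(-3) - 2) = 0*((0*(-1/3))*(-3) - 2) = 0*(0*(-3) - 2) = 0*(0 - 2) = 0*(-2) = 0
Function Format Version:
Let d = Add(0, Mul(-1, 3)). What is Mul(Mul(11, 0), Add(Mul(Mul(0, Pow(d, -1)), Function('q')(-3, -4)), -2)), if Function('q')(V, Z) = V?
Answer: 0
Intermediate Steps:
d = -3 (d = Add(0, -3) = -3)
Mul(Mul(11, 0), Add(Mul(Mul(0, Pow(d, -1)), Function('q')(-3, -4)), -2)) = Mul(Mul(11, 0), Add(Mul(Mul(0, Pow(-3, -1)), -3), -2)) = Mul(0, Add(Mul(Mul(0, Rational(-1, 3)), -3), -2)) = Mul(0, Add(Mul(0, -3), -2)) = Mul(0, Add(0, -2)) = Mul(0, -2) = 0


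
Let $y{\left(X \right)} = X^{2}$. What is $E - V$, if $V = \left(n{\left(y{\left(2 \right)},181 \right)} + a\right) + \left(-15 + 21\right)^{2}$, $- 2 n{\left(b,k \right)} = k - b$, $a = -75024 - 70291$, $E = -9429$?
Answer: $\frac{271877}{2} \approx 1.3594 \cdot 10^{5}$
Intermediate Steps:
$a = -145315$
$n{\left(b,k \right)} = \frac{b}{2} - \frac{k}{2}$ ($n{\left(b,k \right)} = - \frac{k - b}{2} = \frac{b}{2} - \frac{k}{2}$)
$V = - \frac{290735}{2}$ ($V = \left(\left(\frac{2^{2}}{2} - \frac{181}{2}\right) - 145315\right) + \left(-15 + 21\right)^{2} = \left(\left(\frac{1}{2} \cdot 4 - \frac{181}{2}\right) - 145315\right) + 6^{2} = \left(\left(2 - \frac{181}{2}\right) - 145315\right) + 36 = \left(- \frac{177}{2} - 145315\right) + 36 = - \frac{290807}{2} + 36 = - \frac{290735}{2} \approx -1.4537 \cdot 10^{5}$)
$E - V = -9429 - - \frac{290735}{2} = -9429 + \frac{290735}{2} = \frac{271877}{2}$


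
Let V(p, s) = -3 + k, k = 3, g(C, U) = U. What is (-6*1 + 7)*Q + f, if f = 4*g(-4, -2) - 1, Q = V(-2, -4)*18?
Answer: -9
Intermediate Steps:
V(p, s) = 0 (V(p, s) = -3 + 3 = 0)
Q = 0 (Q = 0*18 = 0)
f = -9 (f = 4*(-2) - 1 = -8 - 1 = -9)
(-6*1 + 7)*Q + f = (-6*1 + 7)*0 - 9 = (-6 + 7)*0 - 9 = 1*0 - 9 = 0 - 9 = -9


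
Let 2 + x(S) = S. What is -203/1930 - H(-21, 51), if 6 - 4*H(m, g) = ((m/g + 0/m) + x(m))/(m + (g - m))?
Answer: -2878001/1673310 ≈ -1.7199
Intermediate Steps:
x(S) = -2 + S
H(m, g) = 3/2 - (-2 + m + m/g)/(4*g) (H(m, g) = 3/2 - ((m/g + 0/m) + (-2 + m))/(4*(m + (g - m))) = 3/2 - ((m/g + 0) + (-2 + m))/(4*g) = 3/2 - (m/g + (-2 + m))/(4*g) = 3/2 - (-2 + m + m/g)/(4*g))
-203/1930 - H(-21, 51) = -203/1930 - (-1*(-21) + 6*51² - 1*51*(-2 - 21))/(4*51²) = -203*1/1930 - (21 + 6*2601 - 1*51*(-23))/(4*2601) = -203/1930 - (21 + 15606 + 1173)/(4*2601) = -203/1930 - 16800/(4*2601) = -203/1930 - 1*1400/867 = -203/1930 - 1400/867 = -2878001/1673310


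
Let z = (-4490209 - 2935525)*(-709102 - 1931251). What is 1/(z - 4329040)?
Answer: 1/19606554715062 ≈ 5.1003e-14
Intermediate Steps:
z = 19606559044102 (z = -7425734*(-2640353) = 19606559044102)
1/(z - 4329040) = 1/(19606559044102 - 4329040) = 1/19606554715062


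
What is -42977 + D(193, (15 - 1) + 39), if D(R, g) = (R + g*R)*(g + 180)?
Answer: 2385349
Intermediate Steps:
D(R, g) = (180 + g)*(R + R*g) (D(R, g) = (R + R*g)*(180 + g) = (180 + g)*(R + R*g))
-42977 + D(193, (15 - 1) + 39) = -42977 + 193*(180 + ((15 - 1) + 39)**2 + 181*((15 - 1) + 39)) = -42977 + 193*(180 + (14 + 39)**2 + 181*(14 + 39)) = -42977 + 193*(180 + 53**2 + 181*53) = -42977 + 193*(180 + 2809 + 9593) = -42977 + 193*12582 = -42977 + 2428326 = 2385349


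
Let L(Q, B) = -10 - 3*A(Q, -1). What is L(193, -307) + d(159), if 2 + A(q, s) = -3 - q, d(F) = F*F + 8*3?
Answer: 25889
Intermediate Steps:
d(F) = 24 + F² (d(F) = F² + 24 = 24 + F²)
A(q, s) = -5 - q (A(q, s) = -2 + (-3 - q) = -5 - q)
L(Q, B) = 5 + 3*Q (L(Q, B) = -10 - 3*(-5 - Q) = -10 + (15 + 3*Q) = 5 + 3*Q)
L(193, -307) + d(159) = (5 + 3*193) + (24 + 159²) = (5 + 579) + (24 + 25281) = 584 + 25305 = 25889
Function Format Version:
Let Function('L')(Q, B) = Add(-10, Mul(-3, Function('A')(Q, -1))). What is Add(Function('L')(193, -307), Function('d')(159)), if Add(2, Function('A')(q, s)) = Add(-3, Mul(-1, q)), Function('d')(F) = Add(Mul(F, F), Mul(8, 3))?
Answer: 25889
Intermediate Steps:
Function('d')(F) = Add(24, Pow(F, 2)) (Function('d')(F) = Add(Pow(F, 2), 24) = Add(24, Pow(F, 2)))
Function('A')(q, s) = Add(-5, Mul(-1, q)) (Function('A')(q, s) = Add(-2, Add(-3, Mul(-1, q))) = Add(-5, Mul(-1, q)))
Function('L')(Q, B) = Add(5, Mul(3, Q)) (Function('L')(Q, B) = Add(-10, Mul(-3, Add(-5, Mul(-1, Q)))) = Add(-10, Add(15, Mul(3, Q))) = Add(5, Mul(3, Q)))
Add(Function('L')(193, -307), Function('d')(159)) = Add(Add(5, Mul(3, 193)), Add(24, Pow(159, 2))) = Add(Add(5, 579), Add(24, 25281)) = Add(584, 25305) = 25889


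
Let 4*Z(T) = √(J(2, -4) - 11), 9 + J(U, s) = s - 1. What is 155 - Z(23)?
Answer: 155 - 5*I/4 ≈ 155.0 - 1.25*I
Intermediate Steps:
J(U, s) = -10 + s (J(U, s) = -9 + (s - 1) = -9 + (-1 + s) = -10 + s)
Z(T) = 5*I/4 (Z(T) = √((-10 - 4) - 11)/4 = √(-14 - 11)/4 = √(-25)/4 = (5*I)/4 = 5*I/4)
155 - Z(23) = 155 - 5*I/4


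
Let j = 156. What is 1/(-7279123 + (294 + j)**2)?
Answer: -1/7076623 ≈ -1.4131e-7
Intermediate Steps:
1/(-7279123 + (294 + j)**2) = 1/(-7279123 + (294 + 156)**2) = 1/(-7279123 + 450**2) = 1/(-7279123 + 202500) = 1/(-7076623) = -1/7076623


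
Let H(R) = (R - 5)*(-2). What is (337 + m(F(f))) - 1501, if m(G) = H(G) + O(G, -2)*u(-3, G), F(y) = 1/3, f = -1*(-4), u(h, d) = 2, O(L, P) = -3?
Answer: -3482/3 ≈ -1160.7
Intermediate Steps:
H(R) = 10 - 2*R (H(R) = (-5 + R)*(-2) = 10 - 2*R)
f = 4
F(y) = ⅓
m(G) = 4 - 2*G (m(G) = (10 - 2*G) - 3*2 = (10 - 2*G) - 6 = 4 - 2*G)
(337 + m(F(f))) - 1501 = (337 + (4 - 2*⅓)) - 1501 = (337 + (4 - ⅔)) - 1501 = (337 + 10/3) - 1501 = 1021/3 - 1501 = -3482/3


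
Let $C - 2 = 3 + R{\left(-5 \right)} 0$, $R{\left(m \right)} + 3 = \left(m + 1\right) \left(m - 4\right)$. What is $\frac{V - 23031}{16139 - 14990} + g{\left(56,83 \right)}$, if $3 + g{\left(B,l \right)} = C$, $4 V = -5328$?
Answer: $- \frac{7355}{383} \approx -19.204$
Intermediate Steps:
$V = -1332$ ($V = \frac{1}{4} \left(-5328\right) = -1332$)
$R{\left(m \right)} = -3 + \left(1 + m\right) \left(-4 + m\right)$ ($R{\left(m \right)} = -3 + \left(m + 1\right) \left(m - 4\right) = -3 + \left(1 + m\right) \left(-4 + m\right)$)
$C = 5$ ($C = 2 + \left(3 + \left(-7 + \left(-5\right)^{2} - -15\right) 0\right) = 2 + \left(3 + \left(-7 + 25 + 15\right) 0\right) = 2 + \left(3 + 33 \cdot 0\right) = 2 + \left(3 + 0\right) = 2 + 3 = 5$)
$g{\left(B,l \right)} = 2$ ($g{\left(B,l \right)} = -3 + 5 = 2$)
$\frac{V - 23031}{16139 - 14990} + g{\left(56,83 \right)} = \frac{-1332 - 23031}{16139 - 14990} + 2 = - \frac{24363}{1149} + 2 = \left(-24363\right) \frac{1}{1149} + 2 = - \frac{8121}{383} + 2 = - \frac{7355}{383}$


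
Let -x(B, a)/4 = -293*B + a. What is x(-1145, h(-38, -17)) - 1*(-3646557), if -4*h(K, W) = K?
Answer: 2304579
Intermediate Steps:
h(K, W) = -K/4
x(B, a) = -4*a + 1172*B (x(B, a) = -4*(-293*B + a) = -4*(a - 293*B) = -4*a + 1172*B)
x(-1145, h(-38, -17)) - 1*(-3646557) = (-(-1)*(-38) + 1172*(-1145)) - 1*(-3646557) = (-4*19/2 - 1341940) + 3646557 = (-38 - 1341940) + 3646557 = -1341978 + 3646557 = 2304579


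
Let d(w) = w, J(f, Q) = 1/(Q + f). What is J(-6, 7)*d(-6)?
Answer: -6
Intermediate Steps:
J(-6, 7)*d(-6) = -6/(7 - 6) = -6/1 = 1*(-6) = -6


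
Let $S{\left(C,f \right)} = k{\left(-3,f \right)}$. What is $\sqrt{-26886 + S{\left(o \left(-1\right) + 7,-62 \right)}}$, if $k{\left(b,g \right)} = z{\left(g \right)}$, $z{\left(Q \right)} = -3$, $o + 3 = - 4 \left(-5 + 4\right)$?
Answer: $i \sqrt{26889} \approx 163.98 i$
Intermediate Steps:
$o = 1$ ($o = -3 - 4 \left(-5 + 4\right) = -3 - -4 = -3 + 4 = 1$)
$k{\left(b,g \right)} = -3$
$S{\left(C,f \right)} = -3$
$\sqrt{-26886 + S{\left(o \left(-1\right) + 7,-62 \right)}} = \sqrt{-26886 - 3} = \sqrt{-26889} = i \sqrt{26889}$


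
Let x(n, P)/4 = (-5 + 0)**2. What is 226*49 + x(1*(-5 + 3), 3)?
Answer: 11174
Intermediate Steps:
x(n, P) = 100 (x(n, P) = 4*(-5 + 0)**2 = 4*(-5)**2 = 4*25 = 100)
226*49 + x(1*(-5 + 3), 3) = 226*49 + 100 = 11074 + 100 = 11174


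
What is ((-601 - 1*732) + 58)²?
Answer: 1625625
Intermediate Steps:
((-601 - 1*732) + 58)² = ((-601 - 732) + 58)² = (-1333 + 58)² = (-1275)² = 1625625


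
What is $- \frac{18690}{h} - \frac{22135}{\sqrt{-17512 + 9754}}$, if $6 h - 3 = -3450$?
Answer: $\frac{12460}{383} + \frac{22135 i \sqrt{862}}{2586} \approx 32.533 + 251.31 i$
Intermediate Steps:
$h = - \frac{1149}{2}$ ($h = \frac{1}{2} + \frac{1}{6} \left(-3450\right) = \frac{1}{2} - 575 = - \frac{1149}{2} \approx -574.5$)
$- \frac{18690}{h} - \frac{22135}{\sqrt{-17512 + 9754}} = - \frac{18690}{- \frac{1149}{2}} - \frac{22135}{\sqrt{-17512 + 9754}} = \left(-18690\right) \left(- \frac{2}{1149}\right) - \frac{22135}{\sqrt{-7758}} = \frac{12460}{383} - \frac{22135}{3 i \sqrt{862}} = \frac{12460}{383} - 22135 \left(- \frac{i \sqrt{862}}{2586}\right) = \frac{12460}{383} + \frac{22135 i \sqrt{862}}{2586}$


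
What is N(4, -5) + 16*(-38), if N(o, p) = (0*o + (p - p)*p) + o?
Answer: -604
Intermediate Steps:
N(o, p) = o (N(o, p) = (0 + 0*p) + o = (0 + 0) + o = 0 + o = o)
N(4, -5) + 16*(-38) = 4 + 16*(-38) = 4 - 608 = -604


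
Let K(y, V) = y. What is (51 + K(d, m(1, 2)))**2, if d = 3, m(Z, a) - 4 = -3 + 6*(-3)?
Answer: 2916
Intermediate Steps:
m(Z, a) = -17 (m(Z, a) = 4 + (-3 + 6*(-3)) = 4 + (-3 - 18) = 4 - 21 = -17)
(51 + K(d, m(1, 2)))**2 = (51 + 3)**2 = 54**2 = 2916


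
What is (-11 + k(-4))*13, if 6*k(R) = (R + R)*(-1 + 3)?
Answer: -533/3 ≈ -177.67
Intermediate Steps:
k(R) = 2*R/3 (k(R) = ((R + R)*(-1 + 3))/6 = ((2*R)*2)/6 = (4*R)/6 = 2*R/3)
(-11 + k(-4))*13 = (-11 + (⅔)*(-4))*13 = (-11 - 8/3)*13 = -41/3*13 = -533/3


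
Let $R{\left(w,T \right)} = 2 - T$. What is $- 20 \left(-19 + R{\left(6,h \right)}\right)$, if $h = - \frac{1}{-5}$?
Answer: $344$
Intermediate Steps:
$h = \frac{1}{5}$ ($h = \left(-1\right) \left(- \frac{1}{5}\right) = \frac{1}{5} \approx 0.2$)
$- 20 \left(-19 + R{\left(6,h \right)}\right) = - 20 \left(-19 + \left(2 - \frac{1}{5}\right)\right) = - 20 \left(-19 + \frac{9}{5}\right) = \left(-20\right) \left(- \frac{86}{5}\right) = 344$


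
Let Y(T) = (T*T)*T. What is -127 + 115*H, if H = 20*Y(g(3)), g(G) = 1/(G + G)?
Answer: -6283/54 ≈ -116.35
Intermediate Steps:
g(G) = 1/(2*G)
Y(T) = T³ (Y(T) = T²*T = T³)
H = 5/54 (H = 20*((½)/3)³ = 20*((½)*(⅓))³ = 20*(⅙)³ = 20*(1/216) = 5/54 ≈ 0.092593)
-127 + 115*H = -127 + 115*(5/54) = -127 + 575/54 = -6283/54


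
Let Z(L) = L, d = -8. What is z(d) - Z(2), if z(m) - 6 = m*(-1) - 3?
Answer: 9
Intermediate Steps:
z(m) = 3 - m (z(m) = 6 + (m*(-1) - 3) = 6 + (-m - 3) = 6 + (-3 - m) = 3 - m)
z(d) - Z(2) = (3 - 1*(-8)) - 1*2 = (3 + 8) - 2 = 11 - 2 = 9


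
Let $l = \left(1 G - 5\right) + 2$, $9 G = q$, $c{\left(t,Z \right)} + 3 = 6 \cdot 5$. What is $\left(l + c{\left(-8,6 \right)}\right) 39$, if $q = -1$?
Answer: $\frac{2795}{3} \approx 931.67$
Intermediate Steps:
$c{\left(t,Z \right)} = 27$ ($c{\left(t,Z \right)} = -3 + 6 \cdot 5 = -3 + 30 = 27$)
$G = - \frac{1}{9}$ ($G = \frac{1}{9} \left(-1\right) = - \frac{1}{9} \approx -0.11111$)
$l = - \frac{28}{9}$ ($l = \left(1 \left(- \frac{1}{9}\right) - 5\right) + 2 = \left(- \frac{1}{9} - 5\right) + 2 = - \frac{46}{9} + 2 = - \frac{28}{9} \approx -3.1111$)
$\left(l + c{\left(-8,6 \right)}\right) 39 = \left(- \frac{28}{9} + 27\right) 39 = \frac{215}{9} \cdot 39 = \frac{2795}{3}$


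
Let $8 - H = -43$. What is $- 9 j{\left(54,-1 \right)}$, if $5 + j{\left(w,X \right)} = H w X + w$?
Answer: $24345$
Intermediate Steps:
$H = 51$ ($H = 8 - -43 = 8 + 43 = 51$)
$j{\left(w,X \right)} = -5 + w + 51 X w$ ($j{\left(w,X \right)} = -5 + \left(51 w X + w\right) = -5 + \left(51 X w + w\right) = -5 + \left(w + 51 X w\right) = -5 + w + 51 X w$)
$- 9 j{\left(54,-1 \right)} = - 9 \left(-5 + 54 + 51 \left(-1\right) 54\right) = - 9 \left(-5 + 54 - 2754\right) = \left(-9\right) \left(-2705\right) = 24345$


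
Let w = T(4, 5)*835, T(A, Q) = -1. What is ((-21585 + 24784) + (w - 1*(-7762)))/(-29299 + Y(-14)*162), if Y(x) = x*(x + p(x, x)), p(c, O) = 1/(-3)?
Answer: 10126/3209 ≈ 3.1555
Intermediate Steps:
p(c, O) = -⅓
Y(x) = x*(-⅓ + x) (Y(x) = x*(x - ⅓) = x*(-⅓ + x))
w = -835 (w = -1*835 = -835)
((-21585 + 24784) + (w - 1*(-7762)))/(-29299 + Y(-14)*162) = ((-21585 + 24784) + (-835 - 1*(-7762)))/(-29299 - 14*(-⅓ - 14)*162) = (3199 + (-835 + 7762))/(-29299 - 14*(-43/3)*162) = (3199 + 6927)/(-29299 + (602/3)*162) = 10126/(-29299 + 32508) = 10126/3209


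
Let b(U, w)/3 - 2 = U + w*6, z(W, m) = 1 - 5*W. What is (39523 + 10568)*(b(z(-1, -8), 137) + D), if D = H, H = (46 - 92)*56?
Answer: -4307826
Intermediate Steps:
H = -2576 (H = -46*56 = -2576)
D = -2576
b(U, w) = 6 + 3*U + 18*w (b(U, w) = 6 + 3*(U + w*6) = 6 + 3*(U + 6*w) = 6 + (3*U + 18*w) = 6 + 3*U + 18*w)
(39523 + 10568)*(b(z(-1, -8), 137) + D) = (39523 + 10568)*((6 + 3*(1 - 5*(-1)) + 18*137) - 2576) = 50091*((6 + 3*(1 + 5) + 2466) - 2576) = 50091*((6 + 3*6 + 2466) - 2576) = 50091*((6 + 18 + 2466) - 2576) = 50091*(2490 - 2576) = 50091*(-86) = -4307826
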